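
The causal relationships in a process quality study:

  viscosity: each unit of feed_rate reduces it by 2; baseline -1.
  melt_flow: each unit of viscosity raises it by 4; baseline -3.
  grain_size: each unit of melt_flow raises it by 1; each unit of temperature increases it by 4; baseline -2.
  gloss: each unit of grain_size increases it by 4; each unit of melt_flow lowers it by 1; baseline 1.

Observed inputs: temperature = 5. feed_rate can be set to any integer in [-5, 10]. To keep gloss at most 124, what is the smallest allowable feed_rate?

feed_rate = -3

Substituting into the melt_flow equation gives melt_flow = -8*feed_rate - 7.
grain_size becomes -8*feed_rate + 11.
Substituting into the gloss equation gives gloss = -24*feed_rate + 52.
Require -24*feed_rate + 52 ≤ 124, so feed_rate ≥ -3.
The smallest integer in [-5, 10] satisfying this is -3.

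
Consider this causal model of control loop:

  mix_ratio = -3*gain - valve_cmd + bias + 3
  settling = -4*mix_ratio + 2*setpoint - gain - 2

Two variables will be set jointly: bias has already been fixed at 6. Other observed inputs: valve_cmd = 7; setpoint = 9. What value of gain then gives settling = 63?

With bias held at 6:
Substituting into the mix_ratio equation gives mix_ratio = -3*gain + 2.
Substituting into the settling equation gives settling = 11*gain + 8.
Solve 11*gain + 8 = 63: gain = (63 - 8) / 11 = 5.

gain = 5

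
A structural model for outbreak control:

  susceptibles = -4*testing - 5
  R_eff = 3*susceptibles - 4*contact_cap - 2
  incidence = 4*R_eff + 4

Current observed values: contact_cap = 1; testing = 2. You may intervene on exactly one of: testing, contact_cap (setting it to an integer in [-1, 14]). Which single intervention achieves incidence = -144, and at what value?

Intervening on testing: incidence = -48*testing - 80. Reaching -144 requires testing = 4/3, not an integer.
Intervening on contact_cap: with other inputs at their observed values, incidence = -16*contact_cap - 160. Solving for -144 gives contact_cap = -1, within [-1, 14].

set contact_cap = -1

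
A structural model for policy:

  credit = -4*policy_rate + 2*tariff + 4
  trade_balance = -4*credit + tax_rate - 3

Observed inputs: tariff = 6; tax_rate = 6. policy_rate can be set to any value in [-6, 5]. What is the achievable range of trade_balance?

-157 to 19

Substituting into the credit equation gives credit = -4*policy_rate + 16.
trade_balance becomes 16*policy_rate - 61.
Linear in policy_rate, so extremes are at the endpoints: policy_rate = -6 gives trade_balance = -157; policy_rate = 5 gives trade_balance = 19.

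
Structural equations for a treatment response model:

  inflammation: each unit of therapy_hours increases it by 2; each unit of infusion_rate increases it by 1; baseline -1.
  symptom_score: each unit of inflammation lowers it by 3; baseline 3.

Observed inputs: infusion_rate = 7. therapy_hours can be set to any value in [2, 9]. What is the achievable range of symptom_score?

-69 to -27

Substituting into the inflammation equation gives inflammation = 2*therapy_hours + 6.
So symptom_score = -6*therapy_hours - 15.
Linear in therapy_hours, so extremes are at the endpoints: therapy_hours = 2 gives symptom_score = -27; therapy_hours = 9 gives symptom_score = -69.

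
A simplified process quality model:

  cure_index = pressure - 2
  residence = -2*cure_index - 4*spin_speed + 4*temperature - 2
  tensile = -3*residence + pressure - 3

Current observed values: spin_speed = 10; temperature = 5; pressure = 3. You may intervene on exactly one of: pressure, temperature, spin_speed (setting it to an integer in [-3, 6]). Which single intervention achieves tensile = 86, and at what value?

set pressure = 5

Intervening on pressure: with other inputs at their observed values, tensile = 7*pressure + 51. Solving for 86 gives pressure = 5, within [-3, 6].
Intervening on temperature: tensile = -12*temperature + 132. Reaching 86 requires temperature = 23/6, not an integer.
Intervening on spin_speed: tensile = 12*spin_speed - 48. Reaching 86 requires spin_speed = 67/6, not an integer.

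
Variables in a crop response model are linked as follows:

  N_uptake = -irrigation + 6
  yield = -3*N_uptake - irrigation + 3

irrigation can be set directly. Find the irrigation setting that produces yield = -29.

irrigation = -7

Substituting into the yield equation gives yield = 2*irrigation - 15.
Solve 2*irrigation - 15 = -29: irrigation = (-29 + 15) / 2 = -7.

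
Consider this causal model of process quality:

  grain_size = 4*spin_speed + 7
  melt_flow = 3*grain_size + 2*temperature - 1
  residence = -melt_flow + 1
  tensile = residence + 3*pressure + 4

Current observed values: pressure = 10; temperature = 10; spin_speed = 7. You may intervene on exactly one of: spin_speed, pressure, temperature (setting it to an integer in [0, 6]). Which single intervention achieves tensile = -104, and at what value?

Intervening on spin_speed: tensile = -12*spin_speed - 5. Reaching -104 requires spin_speed = 33/4, not an integer.
Intervening on pressure: with other inputs at their observed values, tensile = 3*pressure - 119. Solving for -104 gives pressure = 5, within [0, 6].
Intervening on temperature: tensile = -2*temperature - 69. Reaching -104 requires temperature = 35/2, not an integer.

set pressure = 5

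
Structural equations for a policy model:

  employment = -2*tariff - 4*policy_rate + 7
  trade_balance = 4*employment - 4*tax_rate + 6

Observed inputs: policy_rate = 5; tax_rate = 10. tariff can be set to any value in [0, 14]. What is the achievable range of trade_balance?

Substituting into the employment equation gives employment = -2*tariff - 13.
This gives trade_balance = -8*tariff - 86.
Linear in tariff, so extremes are at the endpoints: tariff = 0 gives trade_balance = -86; tariff = 14 gives trade_balance = -198.

-198 to -86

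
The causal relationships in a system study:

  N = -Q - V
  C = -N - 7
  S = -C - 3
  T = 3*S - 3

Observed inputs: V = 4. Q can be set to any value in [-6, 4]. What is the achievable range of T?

-15 to 15

Substituting into the N equation gives N = -Q - 4.
This gives C = Q - 3.
Substituting into the S equation gives S = -Q.
This gives T = -3*Q - 3.
Linear in Q, so extremes are at the endpoints: Q = -6 gives T = 15; Q = 4 gives T = -15.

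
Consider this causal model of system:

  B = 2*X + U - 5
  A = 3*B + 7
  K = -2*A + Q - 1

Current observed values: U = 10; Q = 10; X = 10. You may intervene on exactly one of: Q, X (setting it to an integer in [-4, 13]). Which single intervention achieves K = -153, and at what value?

Intervening on Q: with other inputs at their observed values, K = Q - 165. Solving for -153 gives Q = 12, within [-4, 13].
Intervening on X: K = -12*X - 35. Reaching -153 requires X = 59/6, not an integer.

set Q = 12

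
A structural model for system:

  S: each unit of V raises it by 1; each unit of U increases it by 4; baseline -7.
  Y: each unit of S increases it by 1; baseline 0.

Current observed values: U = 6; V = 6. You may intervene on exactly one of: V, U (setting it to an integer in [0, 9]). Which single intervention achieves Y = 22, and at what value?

set V = 5

Intervening on V: with other inputs at their observed values, Y = V + 17. Solving for 22 gives V = 5, within [0, 9].
Intervening on U: Y = 4*U - 1. Reaching 22 requires U = 23/4, not an integer.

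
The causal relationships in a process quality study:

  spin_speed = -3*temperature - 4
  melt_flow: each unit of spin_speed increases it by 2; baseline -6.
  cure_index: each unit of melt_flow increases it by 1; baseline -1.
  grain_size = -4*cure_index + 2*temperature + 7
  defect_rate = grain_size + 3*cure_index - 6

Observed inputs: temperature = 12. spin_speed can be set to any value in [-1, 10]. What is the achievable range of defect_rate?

Intervening on spin_speed fixes its value directly, overriding its dependence on temperature.
Substituting into the cure_index equation gives cure_index = 2*spin_speed - 7.
Substituting into the grain_size equation gives grain_size = -8*spin_speed + 59.
Substituting into the defect_rate equation gives defect_rate = -2*spin_speed + 32.
Linear in spin_speed, so extremes are at the endpoints: spin_speed = -1 gives defect_rate = 34; spin_speed = 10 gives defect_rate = 12.

12 to 34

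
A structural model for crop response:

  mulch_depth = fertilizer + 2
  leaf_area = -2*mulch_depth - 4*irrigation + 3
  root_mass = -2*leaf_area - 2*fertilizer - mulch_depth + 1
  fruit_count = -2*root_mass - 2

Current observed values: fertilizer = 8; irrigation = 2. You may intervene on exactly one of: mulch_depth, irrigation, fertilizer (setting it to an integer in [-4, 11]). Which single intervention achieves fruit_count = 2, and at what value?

Intervening on mulch_depth: with other inputs at their observed values, fruit_count = -6*mulch_depth + 8. Solving for 2 gives mulch_depth = 1, within [-4, 11].
Intervening on irrigation: fruit_count = -16*irrigation - 20. Reaching 2 requires irrigation = -11/8, not an integer.
Intervening on fertilizer: fruit_count = -2*fertilizer - 36. Reaching 2 requires fertilizer = -19, outside [-4, 11].

set mulch_depth = 1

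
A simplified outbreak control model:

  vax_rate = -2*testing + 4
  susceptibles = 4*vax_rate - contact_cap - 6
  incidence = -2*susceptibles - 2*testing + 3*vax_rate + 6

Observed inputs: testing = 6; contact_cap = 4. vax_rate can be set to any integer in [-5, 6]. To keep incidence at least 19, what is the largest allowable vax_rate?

vax_rate = -1

Intervening on vax_rate fixes its value directly, overriding its dependence on testing.
Substituting into the susceptibles equation gives susceptibles = 4*vax_rate - 10.
Substituting into the incidence equation gives incidence = -5*vax_rate + 14.
Require -5*vax_rate + 14 ≥ 19, so vax_rate ≤ -1.
The largest integer in [-5, 6] satisfying this is -1.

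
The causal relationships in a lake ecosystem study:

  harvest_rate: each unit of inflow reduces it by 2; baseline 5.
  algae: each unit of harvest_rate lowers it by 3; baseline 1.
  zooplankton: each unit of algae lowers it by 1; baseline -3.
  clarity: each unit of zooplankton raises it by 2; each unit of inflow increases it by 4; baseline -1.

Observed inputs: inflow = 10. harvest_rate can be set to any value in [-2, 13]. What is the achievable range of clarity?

19 to 109

Intervening on harvest_rate fixes its value directly, overriding its dependence on inflow.
Substituting into the zooplankton equation gives zooplankton = 3*harvest_rate - 4.
Substituting into the clarity equation gives clarity = 6*harvest_rate + 31.
Linear in harvest_rate, so extremes are at the endpoints: harvest_rate = -2 gives clarity = 19; harvest_rate = 13 gives clarity = 109.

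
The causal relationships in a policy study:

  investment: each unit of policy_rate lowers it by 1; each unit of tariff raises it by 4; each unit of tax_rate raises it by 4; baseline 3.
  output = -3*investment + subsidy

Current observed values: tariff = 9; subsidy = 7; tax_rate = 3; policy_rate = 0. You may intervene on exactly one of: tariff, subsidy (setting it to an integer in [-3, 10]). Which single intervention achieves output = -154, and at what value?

Intervening on tariff: output = -12*tariff - 38. Reaching -154 requires tariff = 29/3, not an integer.
Intervening on subsidy: with other inputs at their observed values, output = subsidy - 153. Solving for -154 gives subsidy = -1, within [-3, 10].

set subsidy = -1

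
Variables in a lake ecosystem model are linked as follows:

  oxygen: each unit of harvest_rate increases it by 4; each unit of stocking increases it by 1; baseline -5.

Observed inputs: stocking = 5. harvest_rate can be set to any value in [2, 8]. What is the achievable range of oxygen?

Substituting into the oxygen equation gives oxygen = 4*harvest_rate.
Linear in harvest_rate, so extremes are at the endpoints: harvest_rate = 2 gives oxygen = 8; harvest_rate = 8 gives oxygen = 32.

8 to 32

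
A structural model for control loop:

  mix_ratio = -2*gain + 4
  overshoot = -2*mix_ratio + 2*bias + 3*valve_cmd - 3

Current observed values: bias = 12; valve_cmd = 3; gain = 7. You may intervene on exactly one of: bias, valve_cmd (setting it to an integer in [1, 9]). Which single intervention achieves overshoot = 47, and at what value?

set valve_cmd = 2

Intervening on bias: overshoot = 2*bias + 26. Reaching 47 requires bias = 21/2, not an integer.
Intervening on valve_cmd: with other inputs at their observed values, overshoot = 3*valve_cmd + 41. Solving for 47 gives valve_cmd = 2, within [1, 9].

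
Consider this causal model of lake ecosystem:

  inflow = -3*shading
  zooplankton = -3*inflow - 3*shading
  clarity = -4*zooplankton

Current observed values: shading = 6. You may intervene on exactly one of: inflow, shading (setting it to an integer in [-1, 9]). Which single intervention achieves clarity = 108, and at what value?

set inflow = 3

Intervening on inflow: with other inputs at their observed values, clarity = 12*inflow + 72. Solving for 108 gives inflow = 3, within [-1, 9].
Intervening on shading: clarity = -24*shading. Reaching 108 requires shading = -9/2, not an integer.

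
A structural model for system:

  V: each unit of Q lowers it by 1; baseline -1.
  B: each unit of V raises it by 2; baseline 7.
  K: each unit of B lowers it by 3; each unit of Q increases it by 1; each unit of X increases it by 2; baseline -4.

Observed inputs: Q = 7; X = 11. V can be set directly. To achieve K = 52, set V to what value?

V = -8

Intervening on V fixes its value directly, overriding its dependence on Q.
Substituting into the K equation gives K = -6*V + 4.
Solve -6*V + 4 = 52: V = (52 - 4) / -6 = -8.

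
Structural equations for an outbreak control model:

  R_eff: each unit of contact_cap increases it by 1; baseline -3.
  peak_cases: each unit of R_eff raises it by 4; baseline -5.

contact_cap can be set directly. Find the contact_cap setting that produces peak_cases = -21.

Substituting into the peak_cases equation gives peak_cases = 4*contact_cap - 17.
Solve 4*contact_cap - 17 = -21: contact_cap = (-21 + 17) / 4 = -1.

contact_cap = -1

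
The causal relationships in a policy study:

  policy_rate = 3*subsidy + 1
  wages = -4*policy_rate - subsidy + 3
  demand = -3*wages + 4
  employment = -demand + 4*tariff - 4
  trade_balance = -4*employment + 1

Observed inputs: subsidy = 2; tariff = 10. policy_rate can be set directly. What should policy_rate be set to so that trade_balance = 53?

policy_rate = 4

Intervening on policy_rate fixes its value directly, overriding its dependence on subsidy.
Substituting into the wages equation gives wages = -4*policy_rate + 1.
This gives demand = 12*policy_rate + 1.
employment becomes -12*policy_rate + 35.
So trade_balance = 48*policy_rate - 139.
Solve 48*policy_rate - 139 = 53: policy_rate = (53 + 139) / 48 = 4.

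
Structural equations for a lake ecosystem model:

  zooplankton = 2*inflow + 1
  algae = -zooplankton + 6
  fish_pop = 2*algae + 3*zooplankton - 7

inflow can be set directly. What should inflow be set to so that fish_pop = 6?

inflow = 0

Substituting into the algae equation gives algae = -2*inflow + 5.
So fish_pop = 2*inflow + 6.
Solve 2*inflow + 6 = 6: inflow = (6 - 6) / 2 = 0.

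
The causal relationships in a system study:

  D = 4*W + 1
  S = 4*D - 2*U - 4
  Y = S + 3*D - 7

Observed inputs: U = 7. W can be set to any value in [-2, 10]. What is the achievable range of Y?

Substituting into the S equation gives S = 16*W - 14.
Substituting into the Y equation gives Y = 28*W - 18.
Linear in W, so extremes are at the endpoints: W = -2 gives Y = -74; W = 10 gives Y = 262.

-74 to 262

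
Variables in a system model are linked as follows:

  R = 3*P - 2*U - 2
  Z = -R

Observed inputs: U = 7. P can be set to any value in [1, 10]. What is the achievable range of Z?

Substituting into the R equation gives R = 3*P - 16.
Substituting into the Z equation gives Z = -3*P + 16.
Linear in P, so extremes are at the endpoints: P = 1 gives Z = 13; P = 10 gives Z = -14.

-14 to 13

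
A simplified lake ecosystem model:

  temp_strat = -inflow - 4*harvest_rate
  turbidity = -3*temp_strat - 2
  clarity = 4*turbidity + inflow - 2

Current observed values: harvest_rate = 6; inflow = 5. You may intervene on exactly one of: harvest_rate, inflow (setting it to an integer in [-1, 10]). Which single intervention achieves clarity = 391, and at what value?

set harvest_rate = 7

Intervening on harvest_rate: with other inputs at their observed values, clarity = 48*harvest_rate + 55. Solving for 391 gives harvest_rate = 7, within [-1, 10].
Intervening on inflow: clarity = 13*inflow + 278. Reaching 391 requires inflow = 113/13, not an integer.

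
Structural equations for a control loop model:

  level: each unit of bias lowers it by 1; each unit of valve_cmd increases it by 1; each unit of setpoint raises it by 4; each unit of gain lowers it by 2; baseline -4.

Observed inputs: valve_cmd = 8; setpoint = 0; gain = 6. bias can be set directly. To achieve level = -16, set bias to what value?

Substituting into the level equation gives level = -bias - 8.
Solve -bias - 8 = -16: bias = (-16 + 8) / -1 = 8.

bias = 8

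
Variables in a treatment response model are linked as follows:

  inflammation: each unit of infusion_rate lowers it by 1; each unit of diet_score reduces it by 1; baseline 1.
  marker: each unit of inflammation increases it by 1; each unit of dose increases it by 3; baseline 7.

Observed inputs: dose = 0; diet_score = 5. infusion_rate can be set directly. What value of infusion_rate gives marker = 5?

infusion_rate = -2

Substituting into the inflammation equation gives inflammation = -infusion_rate - 4.
Substituting into the marker equation gives marker = -infusion_rate + 3.
Solve -infusion_rate + 3 = 5: infusion_rate = (5 - 3) / -1 = -2.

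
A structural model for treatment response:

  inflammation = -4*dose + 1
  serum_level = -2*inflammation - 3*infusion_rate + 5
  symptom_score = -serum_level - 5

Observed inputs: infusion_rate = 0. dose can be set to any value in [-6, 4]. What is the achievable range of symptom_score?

-40 to 40

Substituting into the serum_level equation gives serum_level = 8*dose + 3.
symptom_score becomes -8*dose - 8.
Linear in dose, so extremes are at the endpoints: dose = -6 gives symptom_score = 40; dose = 4 gives symptom_score = -40.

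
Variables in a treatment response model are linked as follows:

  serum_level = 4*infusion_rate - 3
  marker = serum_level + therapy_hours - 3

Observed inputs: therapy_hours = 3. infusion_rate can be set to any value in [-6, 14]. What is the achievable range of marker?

Substituting into the marker equation gives marker = 4*infusion_rate - 3.
Linear in infusion_rate, so extremes are at the endpoints: infusion_rate = -6 gives marker = -27; infusion_rate = 14 gives marker = 53.

-27 to 53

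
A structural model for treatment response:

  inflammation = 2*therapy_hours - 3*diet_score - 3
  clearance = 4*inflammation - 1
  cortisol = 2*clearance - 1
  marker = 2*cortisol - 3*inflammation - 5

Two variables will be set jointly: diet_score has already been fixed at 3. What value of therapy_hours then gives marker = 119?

With diet_score held at 3:
Substituting into the inflammation equation gives inflammation = 2*therapy_hours - 12.
This gives clearance = 8*therapy_hours - 49.
This gives cortisol = 16*therapy_hours - 99.
marker becomes 26*therapy_hours - 167.
Solve 26*therapy_hours - 167 = 119: therapy_hours = (119 + 167) / 26 = 11.

therapy_hours = 11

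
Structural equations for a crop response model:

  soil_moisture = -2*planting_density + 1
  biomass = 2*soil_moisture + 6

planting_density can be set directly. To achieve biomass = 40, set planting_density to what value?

Substituting into the biomass equation gives biomass = -4*planting_density + 8.
Solve -4*planting_density + 8 = 40: planting_density = (40 - 8) / -4 = -8.

planting_density = -8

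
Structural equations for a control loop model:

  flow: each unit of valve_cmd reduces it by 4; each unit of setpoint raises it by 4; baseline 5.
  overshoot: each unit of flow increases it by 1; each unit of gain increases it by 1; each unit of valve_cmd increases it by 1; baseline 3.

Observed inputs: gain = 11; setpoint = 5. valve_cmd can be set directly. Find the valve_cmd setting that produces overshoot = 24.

Substituting into the flow equation gives flow = -4*valve_cmd + 25.
Substituting into the overshoot equation gives overshoot = -3*valve_cmd + 39.
Solve -3*valve_cmd + 39 = 24: valve_cmd = (24 - 39) / -3 = 5.

valve_cmd = 5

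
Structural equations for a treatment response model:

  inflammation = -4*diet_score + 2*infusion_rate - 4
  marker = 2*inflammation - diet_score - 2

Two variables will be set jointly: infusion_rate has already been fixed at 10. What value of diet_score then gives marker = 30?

diet_score = 0

With infusion_rate held at 10:
Substituting into the inflammation equation gives inflammation = -4*diet_score + 16.
Substituting into the marker equation gives marker = -9*diet_score + 30.
Solve -9*diet_score + 30 = 30: diet_score = (30 - 30) / -9 = 0.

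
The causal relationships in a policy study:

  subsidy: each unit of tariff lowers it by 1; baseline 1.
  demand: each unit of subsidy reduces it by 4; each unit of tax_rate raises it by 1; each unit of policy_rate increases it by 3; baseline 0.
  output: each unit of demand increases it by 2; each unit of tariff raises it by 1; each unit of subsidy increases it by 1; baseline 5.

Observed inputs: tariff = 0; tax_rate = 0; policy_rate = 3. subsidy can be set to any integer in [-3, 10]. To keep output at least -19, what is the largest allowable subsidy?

Intervening on subsidy fixes its value directly, overriding its dependence on tariff.
Substituting into the demand equation gives demand = -4*subsidy + 9.
Substituting into the output equation gives output = -7*subsidy + 23.
Require -7*subsidy + 23 ≥ -19, so subsidy ≤ 6.
The largest integer in [-3, 10] satisfying this is 6.

subsidy = 6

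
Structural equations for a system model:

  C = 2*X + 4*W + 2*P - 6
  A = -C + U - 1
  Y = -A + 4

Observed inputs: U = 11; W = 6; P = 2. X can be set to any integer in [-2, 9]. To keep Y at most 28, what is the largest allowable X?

X = 6

Substituting into the C equation gives C = 2*X + 22.
Substituting into the A equation gives A = -2*X - 12.
Substituting into the Y equation gives Y = 2*X + 16.
Require 2*X + 16 ≤ 28, so X ≤ 6.
The largest integer in [-2, 9] satisfying this is 6.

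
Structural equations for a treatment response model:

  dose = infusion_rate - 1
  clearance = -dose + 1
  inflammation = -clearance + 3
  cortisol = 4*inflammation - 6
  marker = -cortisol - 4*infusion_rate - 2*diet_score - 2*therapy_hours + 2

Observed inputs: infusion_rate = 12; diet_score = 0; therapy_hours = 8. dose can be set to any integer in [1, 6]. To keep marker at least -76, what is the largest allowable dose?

Intervening on dose fixes its value directly, overriding its dependence on infusion_rate.
Substituting into the inflammation equation gives inflammation = dose + 2.
Substituting into the cortisol equation gives cortisol = 4*dose + 2.
So marker = -4*dose - 64.
Require -4*dose - 64 ≥ -76, so dose ≤ 3.
The largest integer in [1, 6] satisfying this is 3.

dose = 3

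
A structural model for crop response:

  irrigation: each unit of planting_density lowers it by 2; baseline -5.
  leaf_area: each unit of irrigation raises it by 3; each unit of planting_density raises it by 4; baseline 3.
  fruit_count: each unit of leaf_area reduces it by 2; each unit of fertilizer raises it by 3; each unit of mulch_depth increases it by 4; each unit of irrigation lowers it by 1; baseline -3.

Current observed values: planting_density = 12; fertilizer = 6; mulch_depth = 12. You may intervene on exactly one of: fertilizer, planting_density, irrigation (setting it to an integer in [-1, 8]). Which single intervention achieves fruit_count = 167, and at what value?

set fertilizer = 7

Intervening on fertilizer: with other inputs at their observed values, fruit_count = 3*fertilizer + 146. Solving for 167 gives fertilizer = 7, within [-1, 8].
Intervening on planting_density: fruit_count = 6*planting_density + 92. Reaching 167 requires planting_density = 25/2, not an integer.
Intervening on irrigation: fruit_count = -7*irrigation - 39. Reaching 167 requires irrigation = -206/7, not an integer.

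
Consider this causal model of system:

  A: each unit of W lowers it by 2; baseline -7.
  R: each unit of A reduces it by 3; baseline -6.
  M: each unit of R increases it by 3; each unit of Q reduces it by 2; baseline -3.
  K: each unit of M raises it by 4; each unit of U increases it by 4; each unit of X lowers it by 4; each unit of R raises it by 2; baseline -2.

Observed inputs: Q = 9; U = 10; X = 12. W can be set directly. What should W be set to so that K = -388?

W = -6

Substituting into the R equation gives R = 6*W + 15.
Substituting into the M equation gives M = 18*W + 24.
K becomes 84*W + 116.
Solve 84*W + 116 = -388: W = (-388 - 116) / 84 = -6.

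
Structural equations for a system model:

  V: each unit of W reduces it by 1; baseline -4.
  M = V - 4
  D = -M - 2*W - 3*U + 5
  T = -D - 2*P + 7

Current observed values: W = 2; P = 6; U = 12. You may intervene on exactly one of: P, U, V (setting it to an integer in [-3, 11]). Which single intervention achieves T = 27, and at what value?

Intervening on P: T = -2*P + 32. Reaching 27 requires P = 5/2, not an integer.
Intervening on U: T = 3*U - 16. Reaching 27 requires U = 43/3, not an integer.
Intervening on V: with other inputs at their observed values, T = V + 26. Solving for 27 gives V = 1, within [-3, 11].

set V = 1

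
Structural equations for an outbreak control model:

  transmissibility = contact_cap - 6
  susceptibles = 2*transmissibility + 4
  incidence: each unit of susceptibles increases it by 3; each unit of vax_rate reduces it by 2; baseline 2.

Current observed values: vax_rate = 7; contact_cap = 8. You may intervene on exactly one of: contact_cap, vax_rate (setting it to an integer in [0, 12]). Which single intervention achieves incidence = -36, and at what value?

set contact_cap = 0

Intervening on contact_cap: with other inputs at their observed values, incidence = 6*contact_cap - 36. Solving for -36 gives contact_cap = 0, within [0, 12].
Intervening on vax_rate: incidence = -2*vax_rate + 26. Reaching -36 requires vax_rate = 31, outside [0, 12].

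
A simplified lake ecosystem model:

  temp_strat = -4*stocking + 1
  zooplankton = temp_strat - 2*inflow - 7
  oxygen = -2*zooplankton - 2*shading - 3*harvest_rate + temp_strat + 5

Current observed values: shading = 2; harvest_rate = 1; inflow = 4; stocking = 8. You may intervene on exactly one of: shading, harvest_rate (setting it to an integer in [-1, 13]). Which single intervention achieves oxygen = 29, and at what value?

set harvest_rate = 11

Intervening on shading: oxygen = -2*shading + 63. Reaching 29 requires shading = 17, outside [-1, 13].
Intervening on harvest_rate: with other inputs at their observed values, oxygen = -3*harvest_rate + 62. Solving for 29 gives harvest_rate = 11, within [-1, 13].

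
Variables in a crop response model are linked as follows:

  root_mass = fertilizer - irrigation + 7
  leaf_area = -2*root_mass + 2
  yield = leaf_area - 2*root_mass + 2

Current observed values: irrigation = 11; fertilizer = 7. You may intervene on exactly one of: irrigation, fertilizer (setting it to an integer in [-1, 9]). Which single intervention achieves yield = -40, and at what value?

Intervening on irrigation: with other inputs at their observed values, yield = 4*irrigation - 52. Solving for -40 gives irrigation = 3, within [-1, 9].
Intervening on fertilizer: yield = -4*fertilizer + 20. Reaching -40 requires fertilizer = 15, outside [-1, 9].

set irrigation = 3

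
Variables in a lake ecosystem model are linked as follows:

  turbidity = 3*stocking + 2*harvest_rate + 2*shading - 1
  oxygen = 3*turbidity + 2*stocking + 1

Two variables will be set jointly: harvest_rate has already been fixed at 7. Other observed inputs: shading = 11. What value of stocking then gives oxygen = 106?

stocking = 0

With harvest_rate held at 7:
Substituting into the turbidity equation gives turbidity = 3*stocking + 35.
So oxygen = 11*stocking + 106.
Solve 11*stocking + 106 = 106: stocking = (106 - 106) / 11 = 0.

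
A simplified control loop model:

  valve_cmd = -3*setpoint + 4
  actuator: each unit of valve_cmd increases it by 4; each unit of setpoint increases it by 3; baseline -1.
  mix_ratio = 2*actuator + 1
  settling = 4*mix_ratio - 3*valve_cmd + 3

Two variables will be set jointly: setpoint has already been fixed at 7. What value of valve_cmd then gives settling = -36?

valve_cmd = -7

With setpoint held at 7:
Intervening on valve_cmd fixes its value directly, overriding its dependence on setpoint.
Substituting into the actuator equation gives actuator = 4*valve_cmd + 20.
mix_ratio becomes 8*valve_cmd + 41.
settling becomes 29*valve_cmd + 167.
Solve 29*valve_cmd + 167 = -36: valve_cmd = (-36 - 167) / 29 = -7.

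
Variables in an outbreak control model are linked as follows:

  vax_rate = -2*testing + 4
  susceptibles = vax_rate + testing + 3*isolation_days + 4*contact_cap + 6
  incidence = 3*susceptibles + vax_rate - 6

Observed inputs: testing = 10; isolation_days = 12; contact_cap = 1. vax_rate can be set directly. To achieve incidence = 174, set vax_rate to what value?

Intervening on vax_rate fixes its value directly, overriding its dependence on testing.
Substituting into the susceptibles equation gives susceptibles = vax_rate + 56.
This gives incidence = 4*vax_rate + 162.
Solve 4*vax_rate + 162 = 174: vax_rate = (174 - 162) / 4 = 3.

vax_rate = 3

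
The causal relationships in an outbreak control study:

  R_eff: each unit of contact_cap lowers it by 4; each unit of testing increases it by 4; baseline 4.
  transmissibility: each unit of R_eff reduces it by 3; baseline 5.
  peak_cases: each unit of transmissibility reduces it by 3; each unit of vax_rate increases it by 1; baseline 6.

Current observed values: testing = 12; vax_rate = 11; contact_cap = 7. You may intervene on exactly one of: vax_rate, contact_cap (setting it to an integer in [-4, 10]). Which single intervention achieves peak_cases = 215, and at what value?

set vax_rate = 8

Intervening on vax_rate: with other inputs at their observed values, peak_cases = vax_rate + 207. Solving for 215 gives vax_rate = 8, within [-4, 10].
Intervening on contact_cap: peak_cases = -36*contact_cap + 470. Reaching 215 requires contact_cap = 85/12, not an integer.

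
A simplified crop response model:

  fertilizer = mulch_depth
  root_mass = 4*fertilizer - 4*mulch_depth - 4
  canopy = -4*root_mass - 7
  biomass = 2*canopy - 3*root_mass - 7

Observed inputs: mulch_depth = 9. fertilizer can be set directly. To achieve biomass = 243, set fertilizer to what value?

Intervening on fertilizer fixes its value directly, overriding its dependence on mulch_depth.
Substituting into the root_mass equation gives root_mass = 4*fertilizer - 40.
This gives canopy = -16*fertilizer + 153.
biomass becomes -44*fertilizer + 419.
Solve -44*fertilizer + 419 = 243: fertilizer = (243 - 419) / -44 = 4.

fertilizer = 4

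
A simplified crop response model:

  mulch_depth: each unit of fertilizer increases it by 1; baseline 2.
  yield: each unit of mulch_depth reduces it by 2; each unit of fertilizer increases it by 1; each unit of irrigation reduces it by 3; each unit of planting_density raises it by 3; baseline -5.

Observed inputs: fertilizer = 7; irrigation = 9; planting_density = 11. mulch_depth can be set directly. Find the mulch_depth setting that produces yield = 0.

Intervening on mulch_depth fixes its value directly, overriding its dependence on fertilizer.
Substituting into the yield equation gives yield = -2*mulch_depth + 8.
Solve -2*mulch_depth + 8 = 0: mulch_depth = (0 - 8) / -2 = 4.

mulch_depth = 4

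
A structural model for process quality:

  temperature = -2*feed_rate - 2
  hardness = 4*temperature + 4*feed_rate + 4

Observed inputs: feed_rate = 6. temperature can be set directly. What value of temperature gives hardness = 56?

temperature = 7

Intervening on temperature fixes its value directly, overriding its dependence on feed_rate.
Substituting into the hardness equation gives hardness = 4*temperature + 28.
Solve 4*temperature + 28 = 56: temperature = (56 - 28) / 4 = 7.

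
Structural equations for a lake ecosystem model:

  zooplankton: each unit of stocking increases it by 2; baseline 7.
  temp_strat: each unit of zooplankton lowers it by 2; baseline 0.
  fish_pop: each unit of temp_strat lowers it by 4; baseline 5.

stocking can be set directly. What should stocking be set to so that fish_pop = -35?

Substituting into the temp_strat equation gives temp_strat = -4*stocking - 14.
Substituting into the fish_pop equation gives fish_pop = 16*stocking + 61.
Solve 16*stocking + 61 = -35: stocking = (-35 - 61) / 16 = -6.

stocking = -6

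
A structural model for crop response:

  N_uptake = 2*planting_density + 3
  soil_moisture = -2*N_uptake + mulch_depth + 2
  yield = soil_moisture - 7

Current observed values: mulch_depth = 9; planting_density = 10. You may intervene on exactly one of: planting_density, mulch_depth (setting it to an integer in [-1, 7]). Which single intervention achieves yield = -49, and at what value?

Intervening on planting_density: yield = -4*planting_density - 2. Reaching -49 requires planting_density = 47/4, not an integer.
Intervening on mulch_depth: with other inputs at their observed values, yield = mulch_depth - 51. Solving for -49 gives mulch_depth = 2, within [-1, 7].

set mulch_depth = 2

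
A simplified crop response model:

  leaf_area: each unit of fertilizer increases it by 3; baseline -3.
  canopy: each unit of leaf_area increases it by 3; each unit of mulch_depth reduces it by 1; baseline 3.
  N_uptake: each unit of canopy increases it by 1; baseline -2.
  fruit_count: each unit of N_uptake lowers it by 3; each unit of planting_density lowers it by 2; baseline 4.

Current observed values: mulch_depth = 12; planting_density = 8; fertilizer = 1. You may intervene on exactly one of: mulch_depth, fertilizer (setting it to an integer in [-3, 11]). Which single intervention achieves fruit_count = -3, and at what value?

set mulch_depth = 4

Intervening on mulch_depth: with other inputs at their observed values, fruit_count = 3*mulch_depth - 15. Solving for -3 gives mulch_depth = 4, within [-3, 11].
Intervening on fertilizer: fruit_count = -27*fertilizer + 48. Reaching -3 requires fertilizer = 17/9, not an integer.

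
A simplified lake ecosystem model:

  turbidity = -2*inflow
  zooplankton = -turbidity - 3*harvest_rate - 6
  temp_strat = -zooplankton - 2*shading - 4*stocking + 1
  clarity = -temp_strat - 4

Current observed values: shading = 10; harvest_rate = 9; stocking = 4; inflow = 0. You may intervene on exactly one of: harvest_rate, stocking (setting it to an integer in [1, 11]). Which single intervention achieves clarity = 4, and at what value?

Intervening on harvest_rate: with other inputs at their observed values, clarity = -3*harvest_rate + 25. Solving for 4 gives harvest_rate = 7, within [1, 11].
Intervening on stocking: clarity = 4*stocking - 18. Reaching 4 requires stocking = 11/2, not an integer.

set harvest_rate = 7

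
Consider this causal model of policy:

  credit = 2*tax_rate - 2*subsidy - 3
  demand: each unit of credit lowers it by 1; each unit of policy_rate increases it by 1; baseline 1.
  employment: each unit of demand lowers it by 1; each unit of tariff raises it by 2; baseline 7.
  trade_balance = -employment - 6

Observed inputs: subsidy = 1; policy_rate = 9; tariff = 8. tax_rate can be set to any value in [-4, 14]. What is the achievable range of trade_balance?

-42 to -6

Substituting into the credit equation gives credit = 2*tax_rate - 5.
This gives demand = -2*tax_rate + 15.
employment becomes 2*tax_rate + 8.
trade_balance becomes -2*tax_rate - 14.
Linear in tax_rate, so extremes are at the endpoints: tax_rate = -4 gives trade_balance = -6; tax_rate = 14 gives trade_balance = -42.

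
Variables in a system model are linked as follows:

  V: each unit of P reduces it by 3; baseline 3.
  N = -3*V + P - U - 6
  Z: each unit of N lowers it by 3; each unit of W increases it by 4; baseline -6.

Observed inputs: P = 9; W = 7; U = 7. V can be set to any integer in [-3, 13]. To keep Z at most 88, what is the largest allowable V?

Intervening on V fixes its value directly, overriding its dependence on P.
Substituting into the N equation gives N = -3*V - 4.
Substituting into the Z equation gives Z = 9*V + 34.
Require 9*V + 34 ≤ 88, so V ≤ 6.
The largest integer in [-3, 13] satisfying this is 6.

V = 6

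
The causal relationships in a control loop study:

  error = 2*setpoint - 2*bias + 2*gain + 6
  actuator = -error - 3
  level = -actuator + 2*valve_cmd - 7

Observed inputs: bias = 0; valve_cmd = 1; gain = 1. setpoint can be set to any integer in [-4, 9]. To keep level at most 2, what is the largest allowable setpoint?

Substituting into the error equation gives error = 2*setpoint + 8.
Substituting into the actuator equation gives actuator = -2*setpoint - 11.
This gives level = 2*setpoint + 6.
Require 2*setpoint + 6 ≤ 2, so setpoint ≤ -2.
The largest integer in [-4, 9] satisfying this is -2.

setpoint = -2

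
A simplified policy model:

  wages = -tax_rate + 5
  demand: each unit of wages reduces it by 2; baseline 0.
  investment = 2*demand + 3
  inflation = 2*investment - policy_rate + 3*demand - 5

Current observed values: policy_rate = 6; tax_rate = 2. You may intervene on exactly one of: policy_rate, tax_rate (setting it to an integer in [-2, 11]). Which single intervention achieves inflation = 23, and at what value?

set tax_rate = 7

Intervening on policy_rate: inflation = -policy_rate - 41. Reaching 23 requires policy_rate = -64, outside [-2, 11].
Intervening on tax_rate: with other inputs at their observed values, inflation = 14*tax_rate - 75. Solving for 23 gives tax_rate = 7, within [-2, 11].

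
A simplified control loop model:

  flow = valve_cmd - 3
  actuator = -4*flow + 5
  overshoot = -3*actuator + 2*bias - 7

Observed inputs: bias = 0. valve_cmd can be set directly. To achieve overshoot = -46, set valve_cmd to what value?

Substituting into the actuator equation gives actuator = -4*valve_cmd + 17.
Substituting into the overshoot equation gives overshoot = 12*valve_cmd - 58.
Solve 12*valve_cmd - 58 = -46: valve_cmd = (-46 + 58) / 12 = 1.

valve_cmd = 1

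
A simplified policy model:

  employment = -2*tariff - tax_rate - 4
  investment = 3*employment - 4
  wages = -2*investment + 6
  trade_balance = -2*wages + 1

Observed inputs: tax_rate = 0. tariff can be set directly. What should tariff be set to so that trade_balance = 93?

tariff = -7

Substituting into the employment equation gives employment = -2*tariff - 4.
Substituting into the investment equation gives investment = -6*tariff - 16.
Substituting into the wages equation gives wages = 12*tariff + 38.
Substituting into the trade_balance equation gives trade_balance = -24*tariff - 75.
Solve -24*tariff - 75 = 93: tariff = (93 + 75) / -24 = -7.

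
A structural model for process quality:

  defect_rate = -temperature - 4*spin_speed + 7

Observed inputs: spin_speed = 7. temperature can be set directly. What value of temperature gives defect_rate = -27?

temperature = 6

Substituting into the defect_rate equation gives defect_rate = -temperature - 21.
Solve -temperature - 21 = -27: temperature = (-27 + 21) / -1 = 6.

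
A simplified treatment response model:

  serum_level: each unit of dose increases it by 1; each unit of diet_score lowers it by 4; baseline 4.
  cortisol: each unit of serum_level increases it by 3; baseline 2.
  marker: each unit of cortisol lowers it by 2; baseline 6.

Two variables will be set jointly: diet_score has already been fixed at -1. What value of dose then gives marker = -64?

dose = 3

With diet_score held at -1:
Substituting into the serum_level equation gives serum_level = dose + 8.
Substituting into the cortisol equation gives cortisol = 3*dose + 26.
marker becomes -6*dose - 46.
Solve -6*dose - 46 = -64: dose = (-64 + 46) / -6 = 3.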